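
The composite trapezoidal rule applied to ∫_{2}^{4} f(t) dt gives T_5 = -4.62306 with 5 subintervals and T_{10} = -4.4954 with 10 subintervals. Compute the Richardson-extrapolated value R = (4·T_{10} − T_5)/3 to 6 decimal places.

R = (4·T_{10} − T_5) / 3 = (4·(-4.4954) − (-4.62306))/3 = (-13.35854)/3 = -4.452847.

-4.452847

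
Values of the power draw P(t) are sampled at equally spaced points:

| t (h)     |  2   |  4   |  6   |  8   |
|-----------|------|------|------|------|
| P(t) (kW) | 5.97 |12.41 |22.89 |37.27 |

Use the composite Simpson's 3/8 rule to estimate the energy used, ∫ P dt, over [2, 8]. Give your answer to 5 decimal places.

111.85500

h = 2, n = 3.
(3h/8)·[y₀ + 3y₁ + 3y₂ + y₃] = 0.75·(149.14) = 111.85500.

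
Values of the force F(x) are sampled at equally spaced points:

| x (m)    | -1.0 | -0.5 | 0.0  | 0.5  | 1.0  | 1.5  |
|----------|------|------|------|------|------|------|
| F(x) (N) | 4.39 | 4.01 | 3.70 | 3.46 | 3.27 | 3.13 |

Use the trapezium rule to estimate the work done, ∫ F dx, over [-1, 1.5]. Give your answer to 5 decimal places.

h = 0.5, n = 5.
(h/2)·[y₀ + 2y₁ + 2y₂ + 2y₃ + 2y₄ + y₅] = 0.25·(36.40) = 9.10000.

9.10000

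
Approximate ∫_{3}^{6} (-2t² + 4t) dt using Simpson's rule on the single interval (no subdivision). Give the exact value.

S = (b−a)/6 · [f(3) + 4f(4.5) + f(6)] = 0.5·[(-6) + 4·(-22.5) + (-48)] = -72.

-72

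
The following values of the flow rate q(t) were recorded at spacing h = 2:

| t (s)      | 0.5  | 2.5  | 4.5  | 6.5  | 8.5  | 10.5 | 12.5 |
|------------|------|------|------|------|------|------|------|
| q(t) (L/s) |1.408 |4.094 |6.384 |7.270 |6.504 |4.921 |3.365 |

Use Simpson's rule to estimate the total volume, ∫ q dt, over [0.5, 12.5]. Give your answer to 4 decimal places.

63.7927

h = 2, n = 6.
(h/3)·[y₀ + 4y₁ + 2y₂ + 4y₃ + 2y₄ + 4y₅ + y₆] = 0.666667·(95.689) = 63.7927.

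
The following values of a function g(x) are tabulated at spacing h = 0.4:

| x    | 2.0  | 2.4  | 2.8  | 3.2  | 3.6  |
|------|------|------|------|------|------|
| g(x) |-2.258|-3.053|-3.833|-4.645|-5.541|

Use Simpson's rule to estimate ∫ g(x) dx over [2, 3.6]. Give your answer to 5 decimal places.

h = 0.4, n = 4.
(h/3)·[y₀ + 4y₁ + 2y₂ + 4y₃ + y₄] = 0.133333·(-46.257) = -6.16760.

-6.16760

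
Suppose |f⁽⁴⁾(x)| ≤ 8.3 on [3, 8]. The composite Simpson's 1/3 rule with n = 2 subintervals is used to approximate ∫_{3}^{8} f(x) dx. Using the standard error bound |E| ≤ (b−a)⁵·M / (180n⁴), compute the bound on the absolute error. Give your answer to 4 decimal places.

|E| ≤ (5)⁵·8.3 / (180·2⁴) = 25937.5/2880 = 9.0061.

9.0061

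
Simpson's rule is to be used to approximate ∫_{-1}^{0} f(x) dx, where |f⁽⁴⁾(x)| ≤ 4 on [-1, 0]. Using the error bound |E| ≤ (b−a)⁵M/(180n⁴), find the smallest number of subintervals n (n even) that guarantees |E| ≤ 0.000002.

Need 4/(180n⁴) ≤ 0.000002.
n⁴ ≥ 4/(180·0.000002) = 11111.1 ⇒ n ≥ 10.2669, so the smallest even n is 12. (n must be even for Simpson's rule.)

12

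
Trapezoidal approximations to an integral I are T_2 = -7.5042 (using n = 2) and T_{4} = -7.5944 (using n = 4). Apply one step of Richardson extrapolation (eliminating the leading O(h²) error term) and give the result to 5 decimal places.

-7.62447

R = (4·T_{4} − T_2) / 3 = (4·(-7.5944) − (-7.5042))/3 = (-22.8734)/3 = -7.62447.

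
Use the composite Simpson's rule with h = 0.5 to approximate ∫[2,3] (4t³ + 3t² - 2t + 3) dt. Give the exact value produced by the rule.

h = (3 − 2)/2 = 0.5.
Nodes t₀,…,t₂ = 2, 2.5, 3.
f(t) = 4t³ + 3t² - 2t + 3: f₀=43, f₁=79.25, f₂=132.
(h/3)·[f₀ + 4f₁ + f₂] = 0.166667·(492) = 82.

82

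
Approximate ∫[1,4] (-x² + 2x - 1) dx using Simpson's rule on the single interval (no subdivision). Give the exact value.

S = (b−a)/6 · [f(1) + 4f(2.5) + f(4)] = 0.5·[0 + 4·(-2.25) + (-9)] = -9.

-9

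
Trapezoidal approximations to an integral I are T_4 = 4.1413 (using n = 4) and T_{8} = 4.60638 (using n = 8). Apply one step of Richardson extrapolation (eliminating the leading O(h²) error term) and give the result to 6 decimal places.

4.761407

R = (4·T_{8} − T_4) / 3 = (4·4.60638 − 4.1413)/3 = (14.28422)/3 = 4.761407.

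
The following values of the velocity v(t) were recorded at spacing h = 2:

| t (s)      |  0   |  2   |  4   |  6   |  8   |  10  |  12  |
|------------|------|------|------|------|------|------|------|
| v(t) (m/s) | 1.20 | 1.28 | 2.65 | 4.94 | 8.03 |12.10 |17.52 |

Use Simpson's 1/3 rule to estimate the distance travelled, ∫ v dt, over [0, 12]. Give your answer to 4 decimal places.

h = 2, n = 6.
(h/3)·[y₀ + 4y₁ + 2y₂ + 4y₃ + 2y₄ + 4y₅ + y₆] = 0.666667·(113.36) = 75.5733.

75.5733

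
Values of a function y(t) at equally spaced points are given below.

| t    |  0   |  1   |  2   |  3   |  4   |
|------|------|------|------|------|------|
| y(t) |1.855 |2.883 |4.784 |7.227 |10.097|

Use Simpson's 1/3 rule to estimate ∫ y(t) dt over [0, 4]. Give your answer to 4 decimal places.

20.6533

h = 1, n = 4.
(h/3)·[y₀ + 4y₁ + 2y₂ + 4y₃ + y₄] = 0.333333·(61.960) = 20.6533.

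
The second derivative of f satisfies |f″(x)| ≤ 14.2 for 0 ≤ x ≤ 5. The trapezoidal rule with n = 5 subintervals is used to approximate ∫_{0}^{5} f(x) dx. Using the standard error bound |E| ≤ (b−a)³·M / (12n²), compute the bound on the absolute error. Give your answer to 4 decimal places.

5.9167

|E| ≤ (5)³·14.2 / (12·5²) = 1775/300 = 5.9167.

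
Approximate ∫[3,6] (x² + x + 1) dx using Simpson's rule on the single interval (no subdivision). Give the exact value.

S = (b−a)/6 · [f(3) + 4f(4.5) + f(6)] = 0.5·[13 + 4·25.75 + 43] = 79.5.

79.5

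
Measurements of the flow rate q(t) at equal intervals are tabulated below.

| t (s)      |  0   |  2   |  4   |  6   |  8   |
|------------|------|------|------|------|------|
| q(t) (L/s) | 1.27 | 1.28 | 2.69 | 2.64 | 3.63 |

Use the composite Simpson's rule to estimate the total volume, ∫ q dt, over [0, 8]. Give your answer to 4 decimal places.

h = 2, n = 4.
(h/3)·[y₀ + 4y₁ + 2y₂ + 4y₃ + y₄] = 0.666667·(25.96) = 17.3067.

17.3067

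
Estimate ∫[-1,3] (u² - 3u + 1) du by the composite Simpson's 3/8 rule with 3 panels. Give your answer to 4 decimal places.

1.3333

h = (3 − (-1))/3 = 1.333333.
Nodes u₀,…,u₃ = -1, 0.333333, 1.666667, 3.
f(u) = u² - 3u + 1: f₀=5, f₁=0.111111, f₂=-1.222222, f₃=1.
(3h/8)·[f₀ + 3f₁ + 3f₂ + f₃] = 0.5·(2.666667) = 1.3333.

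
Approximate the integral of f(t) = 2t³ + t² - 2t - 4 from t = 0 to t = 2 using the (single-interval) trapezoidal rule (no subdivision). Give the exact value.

8

T = (b−a)/2 · [f(0) + f(2)] = 1·[(-4) + 12] = 8.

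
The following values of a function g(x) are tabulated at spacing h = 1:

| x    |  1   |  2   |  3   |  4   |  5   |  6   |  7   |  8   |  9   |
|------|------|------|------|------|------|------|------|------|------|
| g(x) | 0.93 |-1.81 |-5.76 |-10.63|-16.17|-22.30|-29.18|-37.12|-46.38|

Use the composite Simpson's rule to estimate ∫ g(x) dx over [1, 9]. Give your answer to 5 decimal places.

-145.03667

h = 1, n = 8.
(h/3)·[y₀ + 4y₁ + 2y₂ + 4y₃ + 2y₄ + 4y₅ + 2y₆ + 4y₇ + y₈] = 0.333333·(-435.11) = -145.03667.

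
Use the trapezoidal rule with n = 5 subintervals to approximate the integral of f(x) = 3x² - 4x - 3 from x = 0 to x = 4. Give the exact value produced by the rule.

h = (4 − 0)/5 = 0.8.
Nodes x₀,…,x₅ = 0, 0.8, 1.6, 2.4, 3.2, 4.
f(x) = 3x² - 4x - 3: f₀=-3, f₁=-4.28, f₂=-1.72, f₃=4.68, f₄=14.92, f₅=29.
(h/2)·[f₀ + 2f₁ + 2f₂ + 2f₃ + 2f₄ + f₅] = 0.4·(53.2) = 21.28.

21.28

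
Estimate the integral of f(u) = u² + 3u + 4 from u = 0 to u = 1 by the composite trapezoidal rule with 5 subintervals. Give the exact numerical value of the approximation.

5.84

h = (1 − 0)/5 = 0.2.
Nodes u₀,…,u₅ = 0, 0.2, 0.4, 0.6, 0.8, 1.
f(u) = u² + 3u + 4: f₀=4, f₁=4.64, f₂=5.36, f₃=6.16, f₄=7.04, f₅=8.
(h/2)·[f₀ + 2f₁ + 2f₂ + 2f₃ + 2f₄ + f₅] = 0.1·(58.4) = 5.84.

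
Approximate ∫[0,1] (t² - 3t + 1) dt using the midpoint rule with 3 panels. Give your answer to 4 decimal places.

-0.1759

h = (1 − 0)/3 = 0.333333.
Midpoints m₁,…,m₃ = 0.166667, 0.5, 0.833333.
f(m₁)=0.527778, f(m₂)=-0.25, f(m₃)=-0.805556.
h·[f(m₁) + f(m₂) + f(m₃)] = 0.333333·(-0.527778) = -0.1759.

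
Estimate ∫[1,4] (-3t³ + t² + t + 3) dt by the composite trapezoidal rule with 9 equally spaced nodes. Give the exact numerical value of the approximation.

-155.26171875

h = (4 − 1)/8 = 0.375.
Nodes t₀,…,t₈ = 1, 1.375, 1.75, 2.125, 2.5, 2.875, 3.25, 3.625, 4.
f(t) = -3t³ + t² + t + 3: f₀=2, f₁=-1.533203125, f₂=-8.265625, f₃=-19.146484375, f₄=-35.125, f₅=-57.150390625, f₆=-86.171875, f₇=-123.138671875, f₈=-169.
(h/2)·[f₀ + 2f₁ + 2f₂ + 2f₃ + 2f₄ + 2f₅ + 2f₆ + 2f₇ + f₈] = 0.1875·(-828.0625) = -155.26171875.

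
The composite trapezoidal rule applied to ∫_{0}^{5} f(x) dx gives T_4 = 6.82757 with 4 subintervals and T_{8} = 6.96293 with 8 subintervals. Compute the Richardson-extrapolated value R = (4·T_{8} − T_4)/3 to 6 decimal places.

R = (4·T_{8} − T_4) / 3 = (4·6.96293 − 6.82757)/3 = (21.02415)/3 = 7.008050.

7.008050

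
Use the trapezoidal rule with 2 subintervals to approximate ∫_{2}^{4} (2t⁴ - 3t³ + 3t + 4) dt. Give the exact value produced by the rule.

h = (4 − 2)/2 = 1.
Nodes t₀,…,t₂ = 2, 3, 4.
f(t) = 2t⁴ - 3t³ + 3t + 4: f₀=18, f₁=94, f₂=336.
(h/2)·[f₀ + 2f₁ + f₂] = 0.5·(542) = 271.

271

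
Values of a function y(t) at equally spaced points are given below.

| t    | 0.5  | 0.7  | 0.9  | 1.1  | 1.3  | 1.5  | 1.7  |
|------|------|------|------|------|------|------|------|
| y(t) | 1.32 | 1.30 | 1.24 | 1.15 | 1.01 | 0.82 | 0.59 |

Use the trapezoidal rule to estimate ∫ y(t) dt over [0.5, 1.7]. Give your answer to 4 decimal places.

1.2950

h = 0.2, n = 6.
(h/2)·[y₀ + 2y₁ + 2y₂ + 2y₃ + 2y₄ + 2y₅ + y₆] = 0.1·(12.95) = 1.2950.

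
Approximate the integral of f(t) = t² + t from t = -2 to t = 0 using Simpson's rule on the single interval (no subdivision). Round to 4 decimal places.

S = (b−a)/6 · [f(-2) + 4f(-1) + f(0)] = 0.333333·[2 + 4·0 + 0] = 0.6667.

0.6667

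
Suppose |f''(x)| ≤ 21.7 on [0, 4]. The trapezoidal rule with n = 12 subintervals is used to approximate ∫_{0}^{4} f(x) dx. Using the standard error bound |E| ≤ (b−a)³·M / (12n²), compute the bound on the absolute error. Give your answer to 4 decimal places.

|E| ≤ (4)³·21.7 / (12·12²) = 1388.8/1728 = 0.8037.

0.8037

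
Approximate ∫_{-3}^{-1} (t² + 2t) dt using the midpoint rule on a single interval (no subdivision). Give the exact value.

M = (b−a)·f(-2) = 2·(0) = 0.

0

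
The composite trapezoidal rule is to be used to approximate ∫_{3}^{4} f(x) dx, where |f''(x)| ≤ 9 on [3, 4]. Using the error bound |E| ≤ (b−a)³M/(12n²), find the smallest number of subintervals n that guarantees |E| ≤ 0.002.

20

Need 9/(12n²) ≤ 0.002.
n² ≥ 9/(12·0.002) = 375 ⇒ n ≥ 19.3649, so the smallest n is 20.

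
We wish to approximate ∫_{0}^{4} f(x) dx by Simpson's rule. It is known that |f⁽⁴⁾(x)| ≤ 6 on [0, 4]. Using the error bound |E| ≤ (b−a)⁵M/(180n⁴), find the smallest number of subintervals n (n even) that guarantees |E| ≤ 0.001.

14

Need 6144/(180n⁴) ≤ 0.001.
n⁴ ≥ 6144/(180·0.001) = 34133.3 ⇒ n ≥ 13.5924, so the smallest even n is 14. (n must be even for Simpson's rule.)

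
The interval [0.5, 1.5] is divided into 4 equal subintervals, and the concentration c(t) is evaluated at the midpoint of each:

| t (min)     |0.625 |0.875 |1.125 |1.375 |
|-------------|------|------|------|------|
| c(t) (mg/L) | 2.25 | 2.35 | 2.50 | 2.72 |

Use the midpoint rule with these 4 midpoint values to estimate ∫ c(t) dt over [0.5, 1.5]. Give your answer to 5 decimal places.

2.45500

h = 0.25, n = 4.
h·[y(m₁) + y(m₂) + y(m₃) + y(m₄)] = 0.25·(9.82) = 2.45500.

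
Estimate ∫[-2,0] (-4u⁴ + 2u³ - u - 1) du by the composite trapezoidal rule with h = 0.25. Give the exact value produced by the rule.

h = (0 − (-2))/8 = 0.25.
Nodes u₀,…,u₈ = -2, -1.75, -1.5, -1.25, -1, -0.75, -0.5, -0.25, 0.
f(u) = -4u⁴ + 2u³ - u - 1: f₀=-79, f₁=-47.484375, f₂=-26.5, f₃=-13.421875, f₄=-6, f₅=-2.359375, f₆=-1, f₇=-0.796875, f₈=-1.
(h/2)·[f₀ + 2f₁ + 2f₂ + 2f₃ + 2f₄ + 2f₅ + 2f₆ + 2f₇ + f₈] = 0.125·(-275.125) = -34.390625.

-34.390625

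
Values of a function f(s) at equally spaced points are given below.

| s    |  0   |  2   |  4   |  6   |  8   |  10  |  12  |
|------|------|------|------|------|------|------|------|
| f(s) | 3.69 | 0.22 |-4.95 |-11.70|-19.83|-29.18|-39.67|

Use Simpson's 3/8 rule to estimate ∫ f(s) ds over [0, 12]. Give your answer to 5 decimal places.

h = 2, n = 6.
(3h/8)·[y₀ + 3y₁ + 3y₂ + 2y₃ + 3y₄ + 3y₅ + y₆] = 0.75·(-220.60) = -165.45000.

-165.45000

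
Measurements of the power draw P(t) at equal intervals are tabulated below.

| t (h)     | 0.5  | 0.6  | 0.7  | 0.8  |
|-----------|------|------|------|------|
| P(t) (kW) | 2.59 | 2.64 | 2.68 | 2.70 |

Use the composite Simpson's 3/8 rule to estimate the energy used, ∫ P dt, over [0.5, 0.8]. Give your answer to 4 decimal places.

0.7969

h = 0.1, n = 3.
(3h/8)·[y₀ + 3y₁ + 3y₂ + y₃] = 0.0375·(21.25) = 0.7969.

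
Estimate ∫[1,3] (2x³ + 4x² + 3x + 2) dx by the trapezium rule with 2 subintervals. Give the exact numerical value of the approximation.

h = (3 − 1)/2 = 1.
Nodes x₀,…,x₂ = 1, 2, 3.
f(x) = 2x³ + 4x² + 3x + 2: f₀=11, f₁=40, f₂=101.
(h/2)·[f₀ + 2f₁ + f₂] = 0.5·(192) = 96.

96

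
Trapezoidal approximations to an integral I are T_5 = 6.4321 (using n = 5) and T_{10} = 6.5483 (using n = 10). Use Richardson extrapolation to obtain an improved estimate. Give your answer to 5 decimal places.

6.58703

R = (4·T_{10} − T_5) / 3 = (4·6.5483 − 6.4321)/3 = (19.7611)/3 = 6.58703.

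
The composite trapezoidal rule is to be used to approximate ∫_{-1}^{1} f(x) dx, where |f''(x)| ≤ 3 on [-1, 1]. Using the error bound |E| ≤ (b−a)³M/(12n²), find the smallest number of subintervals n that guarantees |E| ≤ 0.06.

6

Need 24/(12n²) ≤ 0.06.
n² ≥ 24/(12·0.06) = 33.3333 ⇒ n ≥ 5.7735, so the smallest n is 6.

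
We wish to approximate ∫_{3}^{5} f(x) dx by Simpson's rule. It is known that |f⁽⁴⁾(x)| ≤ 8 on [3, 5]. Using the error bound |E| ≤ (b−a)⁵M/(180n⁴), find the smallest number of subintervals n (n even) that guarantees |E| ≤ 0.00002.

Need 256/(180n⁴) ≤ 0.00002.
n⁴ ≥ 256/(180·0.00002) = 71111.1 ⇒ n ≥ 16.3299, so the smallest even n is 18. (n must be even for Simpson's rule.)

18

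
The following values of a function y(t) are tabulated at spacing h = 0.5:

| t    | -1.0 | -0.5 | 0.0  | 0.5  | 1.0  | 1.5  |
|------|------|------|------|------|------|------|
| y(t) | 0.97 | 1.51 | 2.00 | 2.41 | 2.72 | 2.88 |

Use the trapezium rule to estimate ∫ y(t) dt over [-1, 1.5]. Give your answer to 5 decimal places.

h = 0.5, n = 5.
(h/2)·[y₀ + 2y₁ + 2y₂ + 2y₃ + 2y₄ + y₅] = 0.25·(21.13) = 5.28250.

5.28250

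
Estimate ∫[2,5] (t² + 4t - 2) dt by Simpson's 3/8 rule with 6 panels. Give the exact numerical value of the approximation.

h = (5 − 2)/6 = 0.5.
Nodes t₀,…,t₆ = 2, 2.5, 3, 3.5, 4, 4.5, 5.
f(t) = t² + 4t - 2: f₀=10, f₁=14.25, f₂=19, f₃=24.25, f₄=30, f₅=36.25, f₆=43.
(3h/8)·[f₀ + 3f₁ + 3f₂ + 2f₃ + 3f₄ + 3f₅ + f₆] = 0.1875·(400) = 75.

75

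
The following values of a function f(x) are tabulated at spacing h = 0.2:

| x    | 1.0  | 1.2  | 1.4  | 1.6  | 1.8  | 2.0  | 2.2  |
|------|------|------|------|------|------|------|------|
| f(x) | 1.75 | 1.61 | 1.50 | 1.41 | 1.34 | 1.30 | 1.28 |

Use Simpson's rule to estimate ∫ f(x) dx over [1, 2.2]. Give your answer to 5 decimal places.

1.73267

h = 0.2, n = 6.
(h/3)·[y₀ + 4y₁ + 2y₂ + 4y₃ + 2y₄ + 4y₅ + y₆] = 0.066667·(25.99) = 1.73267.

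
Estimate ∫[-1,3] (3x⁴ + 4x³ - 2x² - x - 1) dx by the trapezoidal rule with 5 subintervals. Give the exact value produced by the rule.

221.75616

h = (3 − (-1))/5 = 0.8.
Nodes x₀,…,x₅ = -1, -0.2, 0.6, 1.4, 2.2, 3.
f(x) = 3x⁴ + 4x³ - 2x² - x - 1: f₀=-3, f₁=-0.9072, f₂=-1.0672, f₃=16.1808, f₄=99.9888, f₅=329.
(h/2)·[f₀ + 2f₁ + 2f₂ + 2f₃ + 2f₄ + f₅] = 0.4·(554.3904) = 221.75616.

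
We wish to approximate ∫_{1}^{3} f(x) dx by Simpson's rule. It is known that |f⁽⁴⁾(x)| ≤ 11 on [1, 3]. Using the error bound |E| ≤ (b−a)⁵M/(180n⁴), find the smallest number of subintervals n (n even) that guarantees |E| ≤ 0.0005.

8

Need 352/(180n⁴) ≤ 0.0005.
n⁴ ≥ 352/(180·0.0005) = 3911.11 ⇒ n ≥ 7.9082, so the smallest even n is 8. (n must be even for Simpson's rule.)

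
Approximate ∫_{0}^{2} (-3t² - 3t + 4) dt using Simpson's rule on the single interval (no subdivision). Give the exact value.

-6

S = (b−a)/6 · [f(0) + 4f(1) + f(2)] = 0.333333·[4 + 4·(-2) + (-14)] = -6.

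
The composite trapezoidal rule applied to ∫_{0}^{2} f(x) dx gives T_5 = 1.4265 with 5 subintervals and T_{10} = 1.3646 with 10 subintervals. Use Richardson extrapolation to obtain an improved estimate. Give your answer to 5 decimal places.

R = (4·T_{10} − T_5) / 3 = (4·1.3646 − 1.4265)/3 = (4.0319)/3 = 1.34397.

1.34397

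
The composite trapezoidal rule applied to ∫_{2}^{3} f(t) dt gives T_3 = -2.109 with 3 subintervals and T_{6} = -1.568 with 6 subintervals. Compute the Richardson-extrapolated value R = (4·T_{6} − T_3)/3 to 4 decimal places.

R = (4·T_{6} − T_3) / 3 = (4·(-1.568) − (-2.109))/3 = (-4.163)/3 = -1.3877.

-1.3877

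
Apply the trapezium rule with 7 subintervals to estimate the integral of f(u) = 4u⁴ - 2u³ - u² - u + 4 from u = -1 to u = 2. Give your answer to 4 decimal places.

28.2232

h = (2 − (-1))/7 = 0.428571.
Nodes u₀,…,u₇ = -1, -0.571429, -0.142857, 0.285714, 0.714286, 1.142857, 1.571429, 2.
f(u) = 4u⁴ - 2u³ - u² - u + 4: f₀=10, f₁=5.044565, f₂=4.129946, f₃=3.612661, f₄=3.087880, f₅=5.389421, f₆=16.589754, f₇=46.
(h/2)·[f₀ + 2f₁ + 2f₂ + 2f₃ + 2f₄ + 2f₅ + 2f₆ + f₇] = 0.214286·(131.708455) = 28.2232.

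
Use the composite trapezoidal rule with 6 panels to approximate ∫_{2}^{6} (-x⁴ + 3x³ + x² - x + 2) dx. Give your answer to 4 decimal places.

-547.2922

h = (6 − 2)/6 = 0.666667.
Nodes x₀,…,x₆ = 2, 2.666667, 3.333333, 4, 4.666667, 5.333333, 6.
f(x) = -x⁴ + 3x³ + x² - x + 2: f₀=12, f₁=12.765432, f₂=-2.567901, f₃=-50, f₄=-150.271605, f₅=-328.864198, f₆=-616.
(h/2)·[f₀ + 2f₁ + 2f₂ + 2f₃ + 2f₄ + 2f₅ + f₆] = 0.333333·(-1641.876543) = -547.2922.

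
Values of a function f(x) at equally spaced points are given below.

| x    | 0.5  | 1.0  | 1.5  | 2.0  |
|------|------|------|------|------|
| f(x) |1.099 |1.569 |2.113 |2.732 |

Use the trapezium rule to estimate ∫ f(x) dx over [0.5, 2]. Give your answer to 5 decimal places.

2.79875

h = 0.5, n = 3.
(h/2)·[y₀ + 2y₁ + 2y₂ + y₃] = 0.25·(11.195) = 2.79875.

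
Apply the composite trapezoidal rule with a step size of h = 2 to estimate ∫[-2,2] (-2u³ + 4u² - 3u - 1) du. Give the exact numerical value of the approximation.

28

h = (2 − (-2))/2 = 2.
Nodes u₀,…,u₂ = -2, 0, 2.
f(u) = -2u³ + 4u² - 3u - 1: f₀=37, f₁=-1, f₂=-7.
(h/2)·[f₀ + 2f₁ + f₂] = 1·(28) = 28.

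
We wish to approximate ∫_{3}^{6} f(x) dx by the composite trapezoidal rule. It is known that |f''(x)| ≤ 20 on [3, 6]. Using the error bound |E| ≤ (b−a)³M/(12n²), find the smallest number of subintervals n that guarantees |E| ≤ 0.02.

Need 540/(12n²) ≤ 0.02.
n² ≥ 540/(12·0.02) = 2250 ⇒ n ≥ 47.4342, so the smallest n is 48.

48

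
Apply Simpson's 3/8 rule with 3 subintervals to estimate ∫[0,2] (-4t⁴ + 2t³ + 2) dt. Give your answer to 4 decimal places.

-14.0741

h = (2 − 0)/3 = 0.666667.
Nodes t₀,…,t₃ = 0, 0.666667, 1.333333, 2.
f(t) = -4t⁴ + 2t³ + 2: f₀=2, f₁=1.802469, f₂=-5.901235, f₃=-46.
(3h/8)·[f₀ + 3f₁ + 3f₂ + f₃] = 0.25·(-56.296296) = -14.0741.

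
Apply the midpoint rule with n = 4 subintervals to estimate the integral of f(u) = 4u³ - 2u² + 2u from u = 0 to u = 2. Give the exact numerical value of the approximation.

14.25

h = (2 − 0)/4 = 0.5.
Midpoints m₁,…,m₄ = 0.25, 0.75, 1.25, 1.75.
f(m₁)=0.4375, f(m₂)=2.0625, f(m₃)=7.1875, f(m₄)=18.8125.
h·[f(m₁) + f(m₂) + f(m₃) + f(m₄)] = 0.5·(28.5) = 14.25.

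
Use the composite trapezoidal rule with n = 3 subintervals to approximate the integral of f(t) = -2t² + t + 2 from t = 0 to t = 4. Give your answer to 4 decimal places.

h = (4 − 0)/3 = 1.333333.
Nodes t₀,…,t₃ = 0, 1.333333, 2.666667, 4.
f(t) = -2t² + t + 2: f₀=2, f₁=-0.222222, f₂=-9.555556, f₃=-26.
(h/2)·[f₀ + 2f₁ + 2f₂ + f₃] = 0.666667·(-43.555556) = -29.0370.

-29.0370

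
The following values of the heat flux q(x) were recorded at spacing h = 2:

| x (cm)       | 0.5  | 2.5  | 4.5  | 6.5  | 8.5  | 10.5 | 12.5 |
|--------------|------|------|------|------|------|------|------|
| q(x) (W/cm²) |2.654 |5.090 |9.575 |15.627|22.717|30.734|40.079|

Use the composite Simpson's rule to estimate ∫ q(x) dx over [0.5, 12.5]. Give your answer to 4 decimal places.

208.7473

h = 2, n = 6.
(h/3)·[y₀ + 4y₁ + 2y₂ + 4y₃ + 2y₄ + 4y₅ + y₆] = 0.666667·(313.121) = 208.7473.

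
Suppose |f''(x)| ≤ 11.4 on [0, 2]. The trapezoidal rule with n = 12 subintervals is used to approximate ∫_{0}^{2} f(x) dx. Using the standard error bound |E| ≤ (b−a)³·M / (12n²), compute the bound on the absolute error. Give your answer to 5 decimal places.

0.05278

|E| ≤ (2)³·11.4 / (12·12²) = 91.2/1728 = 0.05278.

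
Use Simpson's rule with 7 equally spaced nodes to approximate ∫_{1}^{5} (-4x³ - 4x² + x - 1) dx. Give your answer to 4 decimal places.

-781.3333

h = (5 − 1)/6 = 0.666667.
Nodes x₀,…,x₆ = 1, 1.666667, 2.333333, 3, 3.666667, 4.333333, 5.
f(x) = -4x³ - 4x² + x - 1: f₀=-8, f₁=-28.962963, f₂=-71.259259, f₃=-142, f₄=-248.296296, f₅=-397.259259, f₆=-596.
(h/3)·[f₀ + 4f₁ + 2f₂ + 4f₃ + 2f₄ + 4f₅ + f₆] = 0.222222·(-3516) = -781.3333.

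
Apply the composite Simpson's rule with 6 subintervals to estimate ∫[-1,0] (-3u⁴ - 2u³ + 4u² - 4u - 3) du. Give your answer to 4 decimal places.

h = (0 − (-1))/6 = 0.166667.
Nodes u₀,…,u₆ = -1, -0.833333, -0.666667, -0.5, -0.333333, -0.166667, 0.
f(u) = -3u⁴ - 2u³ + 4u² - 4u - 3: f₀=4, f₁=2.821759, f₂=1.444444, f₃=0.0625, f₄=-1.185185, f₅=-2.215278, f₆=-3.
(h/3)·[f₀ + 4f₁ + 2f₂ + 4f₃ + 2f₄ + 4f₅ + f₆] = 0.055556·(4.194444) = 0.2330.

0.2330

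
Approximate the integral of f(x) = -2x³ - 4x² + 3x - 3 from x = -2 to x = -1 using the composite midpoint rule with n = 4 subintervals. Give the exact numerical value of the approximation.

h = (-1 − (-2))/4 = 0.25.
Midpoints m₁,…,m₄ = -1.875, -1.625, -1.375, -1.125.
f(m₁)=-9.50390625, f(m₂)=-9.85546875, f(m₃)=-9.48828125, f(m₄)=-8.58984375.
h·[f(m₁) + f(m₂) + f(m₃) + f(m₄)] = 0.25·(-37.4375) = -9.359375.

-9.359375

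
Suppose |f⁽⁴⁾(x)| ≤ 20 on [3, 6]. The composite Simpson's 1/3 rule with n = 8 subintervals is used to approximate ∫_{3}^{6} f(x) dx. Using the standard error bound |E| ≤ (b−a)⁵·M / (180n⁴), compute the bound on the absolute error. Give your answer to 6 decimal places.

0.006592

|E| ≤ (3)⁵·20 / (180·8⁴) = 4860/737280 = 0.006592.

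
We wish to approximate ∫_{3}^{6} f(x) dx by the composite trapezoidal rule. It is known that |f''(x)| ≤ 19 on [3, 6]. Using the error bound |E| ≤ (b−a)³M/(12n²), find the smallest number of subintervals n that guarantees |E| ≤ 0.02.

Need 513/(12n²) ≤ 0.02.
n² ≥ 513/(12·0.02) = 2137.5 ⇒ n ≥ 46.2331, so the smallest n is 47.

47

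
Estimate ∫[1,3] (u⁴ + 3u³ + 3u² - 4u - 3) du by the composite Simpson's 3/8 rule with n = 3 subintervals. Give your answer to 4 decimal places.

112.5185

h = (3 − 1)/3 = 0.666667.
Nodes u₀,…,u₃ = 1, 1.666667, 2.333333, 3.
f(u) = u⁴ + 3u³ + 3u² - 4u - 3: f₀=0, f₁=20.271605, f₂=71.753086, f₃=174.
(3h/8)·[f₀ + 3f₁ + 3f₂ + f₃] = 0.25·(450.074074) = 112.5185.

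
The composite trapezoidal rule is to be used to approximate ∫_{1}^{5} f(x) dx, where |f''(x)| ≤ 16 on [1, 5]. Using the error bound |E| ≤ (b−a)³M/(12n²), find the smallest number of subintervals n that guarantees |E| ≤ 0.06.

38

Need 1024/(12n²) ≤ 0.06.
n² ≥ 1024/(12·0.06) = 1422.22 ⇒ n ≥ 37.7124, so the smallest n is 38.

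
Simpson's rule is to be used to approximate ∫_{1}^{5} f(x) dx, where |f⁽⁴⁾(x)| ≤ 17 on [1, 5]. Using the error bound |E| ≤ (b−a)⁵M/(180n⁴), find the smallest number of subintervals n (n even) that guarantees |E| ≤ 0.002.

Need 17408/(180n⁴) ≤ 0.002.
n⁴ ≥ 17408/(180·0.002) = 48355.6 ⇒ n ≥ 14.8290, so the smallest even n is 16. (n must be even for Simpson's rule.)

16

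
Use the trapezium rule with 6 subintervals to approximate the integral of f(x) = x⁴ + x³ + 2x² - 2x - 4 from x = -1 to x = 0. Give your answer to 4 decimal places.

h = (0 − (-1))/6 = 0.166667.
Nodes x₀,…,x₆ = -1, -0.833333, -0.666667, -0.5, -0.333333, -0.166667, 0.
f(x) = x⁴ + x³ + 2x² - 2x - 4: f₀=0, f₁=-1.040895, f₂=-1.876543, f₃=-2.5625, f₄=-3.135802, f₅=-3.614969, f₆=-4.
(h/2)·[f₀ + 2f₁ + 2f₂ + 2f₃ + 2f₄ + 2f₅ + f₆] = 0.083333·(-28.461420) = -2.3718.

-2.3718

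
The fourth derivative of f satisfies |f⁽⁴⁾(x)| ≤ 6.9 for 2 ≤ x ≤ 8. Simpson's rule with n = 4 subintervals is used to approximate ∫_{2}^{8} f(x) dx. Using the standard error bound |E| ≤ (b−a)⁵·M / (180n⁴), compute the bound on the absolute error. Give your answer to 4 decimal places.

1.1644

|E| ≤ (6)⁵·6.9 / (180·4⁴) = 53654.4/46080 = 1.1644.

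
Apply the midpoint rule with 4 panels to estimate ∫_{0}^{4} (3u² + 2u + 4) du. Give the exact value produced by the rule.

h = (4 − 0)/4 = 1.
Midpoints m₁,…,m₄ = 0.5, 1.5, 2.5, 3.5.
f(m₁)=5.75, f(m₂)=13.75, f(m₃)=27.75, f(m₄)=47.75.
h·[f(m₁) + f(m₂) + f(m₃) + f(m₄)] = 1·(95) = 95.

95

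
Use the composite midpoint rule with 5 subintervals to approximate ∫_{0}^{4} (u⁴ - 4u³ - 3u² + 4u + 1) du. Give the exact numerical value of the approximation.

h = (4 − 0)/5 = 0.8.
Midpoints m₁,…,m₅ = 0.4, 1.2, 2, 2.8, 3.6.
f(m₁)=1.8896, f(m₂)=-3.3584, f(m₃)=-19, f(m₄)=-37.6624, f(m₅)=-42.1424.
h·[f(m₁) + f(m₂) + f(m₃) + f(m₄) + f(m₅)] = 0.8·(-100.2736) = -80.21888.

-80.21888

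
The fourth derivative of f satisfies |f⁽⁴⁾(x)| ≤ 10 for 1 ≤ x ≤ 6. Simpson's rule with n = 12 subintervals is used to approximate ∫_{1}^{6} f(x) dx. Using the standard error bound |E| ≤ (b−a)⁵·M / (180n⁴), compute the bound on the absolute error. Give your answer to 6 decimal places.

|E| ≤ (5)⁵·10 / (180·12⁴) = 31250/3732480 = 0.008372.

0.008372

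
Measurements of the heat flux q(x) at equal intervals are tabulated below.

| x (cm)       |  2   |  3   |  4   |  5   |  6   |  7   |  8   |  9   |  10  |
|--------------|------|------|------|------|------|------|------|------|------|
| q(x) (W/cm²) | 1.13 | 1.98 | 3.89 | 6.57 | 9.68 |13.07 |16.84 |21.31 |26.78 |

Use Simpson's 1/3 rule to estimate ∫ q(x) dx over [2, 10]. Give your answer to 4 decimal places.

h = 1, n = 8.
(h/3)·[y₀ + 4y₁ + 2y₂ + 4y₃ + 2y₄ + 4y₅ + 2y₆ + 4y₇ + y₈] = 0.333333·(260.45) = 86.8167.

86.8167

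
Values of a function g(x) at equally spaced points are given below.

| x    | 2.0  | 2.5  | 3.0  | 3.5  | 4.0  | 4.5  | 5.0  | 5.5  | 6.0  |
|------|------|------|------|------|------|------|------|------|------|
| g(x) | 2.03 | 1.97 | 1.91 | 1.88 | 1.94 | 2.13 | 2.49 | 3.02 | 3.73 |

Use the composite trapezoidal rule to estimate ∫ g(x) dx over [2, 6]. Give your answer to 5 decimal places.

9.11000

h = 0.5, n = 8.
(h/2)·[y₀ + 2y₁ + 2y₂ + 2y₃ + 2y₄ + 2y₅ + 2y₆ + 2y₇ + y₈] = 0.25·(36.44) = 9.11000.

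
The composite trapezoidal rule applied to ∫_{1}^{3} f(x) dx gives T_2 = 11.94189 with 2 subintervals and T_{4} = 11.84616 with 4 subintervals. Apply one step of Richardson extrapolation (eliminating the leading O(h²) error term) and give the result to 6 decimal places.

R = (4·T_{4} − T_2) / 3 = (4·11.84616 − 11.94189)/3 = (35.44275)/3 = 11.814250.

11.814250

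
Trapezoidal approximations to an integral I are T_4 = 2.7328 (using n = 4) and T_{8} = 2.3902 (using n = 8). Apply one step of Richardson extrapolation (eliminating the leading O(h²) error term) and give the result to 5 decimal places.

R = (4·T_{8} − T_4) / 3 = (4·2.3902 − 2.7328)/3 = (6.8280)/3 = 2.27600.

2.27600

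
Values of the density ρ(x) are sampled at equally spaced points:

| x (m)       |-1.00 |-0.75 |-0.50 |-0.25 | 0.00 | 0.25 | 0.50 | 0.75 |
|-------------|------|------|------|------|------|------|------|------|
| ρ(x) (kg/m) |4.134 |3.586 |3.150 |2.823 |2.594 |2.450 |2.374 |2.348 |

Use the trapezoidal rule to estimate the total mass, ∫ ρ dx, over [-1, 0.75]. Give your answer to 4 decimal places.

h = 0.25, n = 7.
(h/2)·[y₀ + 2y₁ + 2y₂ + 2y₃ + 2y₄ + 2y₅ + 2y₆ + y₇] = 0.125·(40.436) = 5.0545.

5.0545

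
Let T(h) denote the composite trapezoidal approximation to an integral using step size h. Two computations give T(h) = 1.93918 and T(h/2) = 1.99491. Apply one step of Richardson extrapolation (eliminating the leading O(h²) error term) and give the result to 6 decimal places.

R = (4·T(h/2) − T(h)) / 3 = (4·1.99491 − 1.93918)/3 = (6.04046)/3 = 2.013487.

2.013487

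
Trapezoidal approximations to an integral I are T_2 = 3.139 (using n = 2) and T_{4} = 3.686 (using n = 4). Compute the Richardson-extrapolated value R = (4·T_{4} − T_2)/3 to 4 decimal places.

3.8683

R = (4·T_{4} − T_2) / 3 = (4·3.686 − 3.139)/3 = (11.605)/3 = 3.8683.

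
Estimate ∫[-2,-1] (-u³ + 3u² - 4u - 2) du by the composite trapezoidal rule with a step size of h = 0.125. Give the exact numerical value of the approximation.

14.76953125

h = (-1 − (-2))/8 = 0.125.
Nodes u₀,…,u₈ = -2, -1.875, -1.75, -1.625, -1.5, -1.375, -1.25, -1.125, -1.
f(u) = -u³ + 3u² - 4u - 2: f₀=26, f₁=22.638671875, f₂=19.546875, f₃=16.712890625, f₄=14.125, f₅=11.771484375, f₆=9.640625, f₇=7.720703125, f₈=6.
(h/2)·[f₀ + 2f₁ + 2f₂ + 2f₃ + 2f₄ + 2f₅ + 2f₆ + 2f₇ + f₈] = 0.0625·(236.3125) = 14.76953125.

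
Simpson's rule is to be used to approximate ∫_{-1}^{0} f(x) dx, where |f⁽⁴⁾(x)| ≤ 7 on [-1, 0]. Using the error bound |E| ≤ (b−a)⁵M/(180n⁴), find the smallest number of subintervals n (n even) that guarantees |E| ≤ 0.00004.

6

Need 7/(180n⁴) ≤ 0.00004.
n⁴ ≥ 7/(180·0.00004) = 972.222 ⇒ n ≥ 5.5839, so the smallest even n is 6. (n must be even for Simpson's rule.)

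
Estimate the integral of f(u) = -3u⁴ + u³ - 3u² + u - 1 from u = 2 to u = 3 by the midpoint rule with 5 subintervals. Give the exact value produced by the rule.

h = (3 − 2)/5 = 0.2.
Midpoints m₁,…,m₅ = 2.1, 2.3, 2.5, 2.7, 2.9.
f(m₁)=-61.2133, f(m₂)=-86.3553, f(m₃)=-118.8125, f(m₄)=-159.9193, f(m₅)=-211.1253.
h·[f(m₁) + f(m₂) + f(m₃) + f(m₄) + f(m₅)] = 0.2·(-637.4257) = -127.48514.

-127.48514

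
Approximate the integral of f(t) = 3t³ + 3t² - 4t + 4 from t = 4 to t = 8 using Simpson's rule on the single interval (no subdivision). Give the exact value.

3248

S = (b−a)/6 · [f(4) + 4f(6) + f(8)] = 0.666667·[228 + 4·736 + 1700] = 3248.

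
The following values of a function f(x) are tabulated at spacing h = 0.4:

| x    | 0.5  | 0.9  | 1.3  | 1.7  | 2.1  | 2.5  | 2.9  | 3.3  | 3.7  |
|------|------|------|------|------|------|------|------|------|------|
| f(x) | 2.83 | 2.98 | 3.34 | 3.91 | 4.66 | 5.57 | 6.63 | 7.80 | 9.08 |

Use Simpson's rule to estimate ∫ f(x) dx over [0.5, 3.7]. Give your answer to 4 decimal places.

16.2947

h = 0.4, n = 8.
(h/3)·[y₀ + 4y₁ + 2y₂ + 4y₃ + 2y₄ + 4y₅ + 2y₆ + 4y₇ + y₈] = 0.133333·(122.21) = 16.2947.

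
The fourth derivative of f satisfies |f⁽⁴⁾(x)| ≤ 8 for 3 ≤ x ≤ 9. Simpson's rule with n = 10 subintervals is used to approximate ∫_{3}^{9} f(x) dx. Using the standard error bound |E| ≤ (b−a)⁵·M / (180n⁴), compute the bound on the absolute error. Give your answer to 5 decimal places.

|E| ≤ (6)⁵·8 / (180·10⁴) = 62208/1800000 = 0.03456.

0.03456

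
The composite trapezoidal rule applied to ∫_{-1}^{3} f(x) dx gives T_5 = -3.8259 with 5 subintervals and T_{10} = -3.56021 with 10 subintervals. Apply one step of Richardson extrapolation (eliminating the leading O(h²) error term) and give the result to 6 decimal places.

-3.471647

R = (4·T_{10} − T_5) / 3 = (4·(-3.56021) − (-3.8259))/3 = (-10.41494)/3 = -3.471647.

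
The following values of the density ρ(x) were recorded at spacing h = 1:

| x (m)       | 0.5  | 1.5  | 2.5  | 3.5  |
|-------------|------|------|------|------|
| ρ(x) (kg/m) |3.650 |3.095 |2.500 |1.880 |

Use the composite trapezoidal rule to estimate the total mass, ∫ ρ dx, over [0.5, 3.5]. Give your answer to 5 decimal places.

h = 1, n = 3.
(h/2)·[y₀ + 2y₁ + 2y₂ + y₃] = 0.5·(16.720) = 8.36000.

8.36000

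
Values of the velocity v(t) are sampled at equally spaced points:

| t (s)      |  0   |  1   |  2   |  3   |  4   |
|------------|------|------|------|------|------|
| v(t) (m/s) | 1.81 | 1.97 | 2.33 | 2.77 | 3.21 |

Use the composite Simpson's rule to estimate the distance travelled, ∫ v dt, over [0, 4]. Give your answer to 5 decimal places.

9.54667

h = 1, n = 4.
(h/3)·[y₀ + 4y₁ + 2y₂ + 4y₃ + y₄] = 0.333333·(28.64) = 9.54667.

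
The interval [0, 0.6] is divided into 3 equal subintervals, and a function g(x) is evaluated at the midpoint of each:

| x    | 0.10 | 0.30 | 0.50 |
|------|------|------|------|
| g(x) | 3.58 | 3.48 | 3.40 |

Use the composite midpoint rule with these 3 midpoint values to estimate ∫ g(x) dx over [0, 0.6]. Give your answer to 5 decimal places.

h = 0.2, n = 3.
h·[y(m₁) + y(m₂) + y(m₃)] = 0.2·(10.46) = 2.09200.

2.09200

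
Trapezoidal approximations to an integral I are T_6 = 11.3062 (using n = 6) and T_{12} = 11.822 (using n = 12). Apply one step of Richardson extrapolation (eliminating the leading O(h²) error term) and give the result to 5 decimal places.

R = (4·T_{12} − T_6) / 3 = (4·11.822 − 11.3062)/3 = (35.9818)/3 = 11.99393.

11.99393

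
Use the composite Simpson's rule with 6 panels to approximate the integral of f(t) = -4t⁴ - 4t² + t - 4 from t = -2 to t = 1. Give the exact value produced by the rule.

h = (1 − (-2))/6 = 0.5.
Nodes t₀,…,t₆ = -2, -1.5, -1, -0.5, 0, 0.5, 1.
f(t) = -4t⁴ - 4t² + t - 4: f₀=-86, f₁=-34.75, f₂=-13, f₃=-5.75, f₄=-4, f₅=-4.75, f₆=-11.
(h/3)·[f₀ + 4f₁ + 2f₂ + 4f₃ + 2f₄ + 4f₅ + f₆] = 0.166667·(-312) = -52.

-52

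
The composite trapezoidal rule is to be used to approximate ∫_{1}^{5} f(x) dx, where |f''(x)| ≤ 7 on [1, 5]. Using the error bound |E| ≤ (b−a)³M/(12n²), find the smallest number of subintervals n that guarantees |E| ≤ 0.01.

62

Need 448/(12n²) ≤ 0.01.
n² ≥ 448/(12·0.01) = 3733.33 ⇒ n ≥ 61.1010, so the smallest n is 62.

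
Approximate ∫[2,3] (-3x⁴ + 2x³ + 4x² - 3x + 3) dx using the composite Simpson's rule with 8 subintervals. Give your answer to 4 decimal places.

h = (3 − 2)/8 = 0.125.
Nodes x₀,…,x₈ = 2, 2.125, 2.25, 2.375, 2.5, 2.625, 2.75, 2.875, 3.
f(x) = -3x⁴ + 2x³ + 4x² - 3x + 3: f₀=-19, f₁=-27.293701171875, f₂=-37.60546875, f₃=-50.219482421875, f₄=-65.4375, f₅=-83.578857421875, f₆=-104.98046875, f₇=-129.996826171875, f₈=-159.
(h/3)·[f₀ + 4f₁ + 2f₂ + 4f₃ + 2f₄ + 4f₅ + 2f₆ + 4f₇ + f₈] = 0.041667·(-1758.40234375) = -73.2668.

-73.2668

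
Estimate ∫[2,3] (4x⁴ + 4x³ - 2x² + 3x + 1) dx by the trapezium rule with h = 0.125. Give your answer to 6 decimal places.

230.102051

h = (3 − 2)/8 = 0.125.
Nodes x₀,…,x₈ = 2, 2.125, 2.25, 2.375, 2.5, 2.625, 2.75, 2.875, 3.
f(x) = 4x⁴ + 4x³ - 2x² + 3x + 1: f₀=95, f₁=118.2900390625, f₂=145.703125, f₃=177.6962890625, f₄=214.75, f₅=257.3681640625, f₆=306.078125, f₇=361.4306640625, f₈=424.
(h/2)·[f₀ + 2f₁ + 2f₂ + 2f₃ + 2f₄ + 2f₅ + 2f₆ + 2f₇ + f₈] = 0.0625·(3681.6328125) = 230.102051.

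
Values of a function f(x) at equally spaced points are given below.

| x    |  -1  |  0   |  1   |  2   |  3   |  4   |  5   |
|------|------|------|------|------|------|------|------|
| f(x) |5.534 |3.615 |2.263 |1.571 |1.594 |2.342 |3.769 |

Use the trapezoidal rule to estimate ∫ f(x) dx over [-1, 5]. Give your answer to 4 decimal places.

h = 1, n = 6.
(h/2)·[y₀ + 2y₁ + 2y₂ + 2y₃ + 2y₄ + 2y₅ + y₆] = 0.5·(32.073) = 16.0365.

16.0365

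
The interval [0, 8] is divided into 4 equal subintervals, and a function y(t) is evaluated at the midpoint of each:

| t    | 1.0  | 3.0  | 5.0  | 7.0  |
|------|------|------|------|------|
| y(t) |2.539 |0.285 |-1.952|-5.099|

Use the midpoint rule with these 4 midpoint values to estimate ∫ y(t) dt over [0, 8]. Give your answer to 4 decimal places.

h = 2, n = 4.
h·[y(m₁) + y(m₂) + y(m₃) + y(m₄)] = 2·(-4.227) = -8.4540.

-8.4540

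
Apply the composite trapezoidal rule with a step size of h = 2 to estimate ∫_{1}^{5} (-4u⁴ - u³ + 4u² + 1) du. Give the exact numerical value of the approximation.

h = (5 − 1)/2 = 2.
Nodes u₀,…,u₂ = 1, 3, 5.
f(u) = -4u⁴ - u³ + 4u² + 1: f₀=0, f₁=-314, f₂=-2524.
(h/2)·[f₀ + 2f₁ + f₂] = 1·(-3152) = -3152.

-3152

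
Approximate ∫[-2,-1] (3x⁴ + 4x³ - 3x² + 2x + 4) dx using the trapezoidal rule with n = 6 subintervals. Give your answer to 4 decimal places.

h = (-1 − (-2))/6 = 0.166667.
Nodes x₀,…,x₆ = -2, -1.833333, -1.666667, -1.5, -1.333333, -1.166667, -1.
f(x) = 3x⁴ + 4x³ - 3x² + 2x + 4: f₀=4, f₁=-0.506944, f₂=-3.037037, f₃=-4.0625, f₄=-4, f₅=-3.210648, f₆=-2.
(h/2)·[f₀ + 2f₁ + 2f₂ + 2f₃ + 2f₄ + 2f₅ + f₆] = 0.083333·(-27.634259) = -2.3029.

-2.3029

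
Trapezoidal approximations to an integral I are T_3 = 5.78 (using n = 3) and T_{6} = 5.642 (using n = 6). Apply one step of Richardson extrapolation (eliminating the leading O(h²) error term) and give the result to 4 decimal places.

5.5960

R = (4·T_{6} − T_3) / 3 = (4·5.642 − 5.78)/3 = (16.788)/3 = 5.5960.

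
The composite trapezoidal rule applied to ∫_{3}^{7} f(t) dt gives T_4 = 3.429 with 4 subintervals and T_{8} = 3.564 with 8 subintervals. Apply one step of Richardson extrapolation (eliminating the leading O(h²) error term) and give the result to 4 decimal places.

R = (4·T_{8} − T_4) / 3 = (4·3.564 − 3.429)/3 = (10.827)/3 = 3.6090.

3.6090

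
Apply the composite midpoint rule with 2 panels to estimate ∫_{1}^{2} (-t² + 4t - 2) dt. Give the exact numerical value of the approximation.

h = (2 − 1)/2 = 0.5.
Midpoints m₁,…,m₂ = 1.25, 1.75.
f(m₁)=1.4375, f(m₂)=1.9375.
h·[f(m₁) + f(m₂)] = 0.5·(3.375) = 1.6875.

1.6875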